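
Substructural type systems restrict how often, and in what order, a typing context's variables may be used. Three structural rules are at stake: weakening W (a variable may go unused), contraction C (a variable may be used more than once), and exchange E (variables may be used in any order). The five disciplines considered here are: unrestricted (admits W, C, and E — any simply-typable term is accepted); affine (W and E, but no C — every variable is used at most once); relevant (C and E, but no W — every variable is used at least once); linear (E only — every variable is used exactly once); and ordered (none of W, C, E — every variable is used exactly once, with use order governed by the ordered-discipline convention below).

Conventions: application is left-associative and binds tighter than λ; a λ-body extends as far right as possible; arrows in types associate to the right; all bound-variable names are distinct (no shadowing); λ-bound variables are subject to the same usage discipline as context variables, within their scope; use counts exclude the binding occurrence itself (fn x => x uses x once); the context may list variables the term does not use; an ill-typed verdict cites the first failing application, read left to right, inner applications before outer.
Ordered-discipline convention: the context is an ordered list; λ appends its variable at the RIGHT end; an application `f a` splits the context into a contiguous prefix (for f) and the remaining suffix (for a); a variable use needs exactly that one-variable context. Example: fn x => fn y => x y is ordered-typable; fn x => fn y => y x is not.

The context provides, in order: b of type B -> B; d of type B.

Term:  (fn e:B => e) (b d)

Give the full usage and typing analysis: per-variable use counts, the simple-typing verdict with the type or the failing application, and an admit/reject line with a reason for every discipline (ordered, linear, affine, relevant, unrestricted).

counts: b=1; d=1; e (bound)=1
order of uses: e, b, d
typing: the term checks, with type B
ordered: ✓, b, d, e: once each, no exchange needed
linear: ✓, each of b, d, e used exactly once
affine: ✓, none of b, d, e used more than once
relevant: ✓, none of b, d, e goes unused
unrestricted: ✓, simply typable at B; W, C, E all held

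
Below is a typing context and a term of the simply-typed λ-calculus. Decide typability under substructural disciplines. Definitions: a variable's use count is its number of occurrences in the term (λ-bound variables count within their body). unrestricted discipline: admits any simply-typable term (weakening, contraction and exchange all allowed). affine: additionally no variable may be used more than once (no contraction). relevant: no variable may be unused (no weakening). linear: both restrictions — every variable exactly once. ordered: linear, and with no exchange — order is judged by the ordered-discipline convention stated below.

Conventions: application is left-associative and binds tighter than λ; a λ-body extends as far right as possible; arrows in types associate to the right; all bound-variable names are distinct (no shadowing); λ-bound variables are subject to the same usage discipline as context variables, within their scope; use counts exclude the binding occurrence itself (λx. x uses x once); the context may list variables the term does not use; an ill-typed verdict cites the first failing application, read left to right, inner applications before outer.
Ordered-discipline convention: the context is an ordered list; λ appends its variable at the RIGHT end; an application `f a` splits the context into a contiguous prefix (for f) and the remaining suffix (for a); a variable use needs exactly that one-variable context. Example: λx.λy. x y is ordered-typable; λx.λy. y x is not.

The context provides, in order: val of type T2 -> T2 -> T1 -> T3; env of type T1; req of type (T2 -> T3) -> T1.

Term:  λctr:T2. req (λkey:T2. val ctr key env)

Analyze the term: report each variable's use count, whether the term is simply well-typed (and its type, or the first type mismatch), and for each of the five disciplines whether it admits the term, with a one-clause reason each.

counts: val=1; env=1; req=1; ctr (bound)=1; key (bound)=1
left-to-right use order: req, val, ctr, key, env
typing: the term checks, with type T2 -> T1
ordered: ✗, no contiguous prefix/suffix split fits req, val, ctr, key, env
linear: ✓, val, env, req, ctr, key: one use apiece
affine: ✓, val, env, req, ctr, key: no repeats, contraction unneeded
relevant: ✓, every one of val, env, req, ctr, key appears
unrestricted: ✓, typability at T2 -> T1 is all that's needed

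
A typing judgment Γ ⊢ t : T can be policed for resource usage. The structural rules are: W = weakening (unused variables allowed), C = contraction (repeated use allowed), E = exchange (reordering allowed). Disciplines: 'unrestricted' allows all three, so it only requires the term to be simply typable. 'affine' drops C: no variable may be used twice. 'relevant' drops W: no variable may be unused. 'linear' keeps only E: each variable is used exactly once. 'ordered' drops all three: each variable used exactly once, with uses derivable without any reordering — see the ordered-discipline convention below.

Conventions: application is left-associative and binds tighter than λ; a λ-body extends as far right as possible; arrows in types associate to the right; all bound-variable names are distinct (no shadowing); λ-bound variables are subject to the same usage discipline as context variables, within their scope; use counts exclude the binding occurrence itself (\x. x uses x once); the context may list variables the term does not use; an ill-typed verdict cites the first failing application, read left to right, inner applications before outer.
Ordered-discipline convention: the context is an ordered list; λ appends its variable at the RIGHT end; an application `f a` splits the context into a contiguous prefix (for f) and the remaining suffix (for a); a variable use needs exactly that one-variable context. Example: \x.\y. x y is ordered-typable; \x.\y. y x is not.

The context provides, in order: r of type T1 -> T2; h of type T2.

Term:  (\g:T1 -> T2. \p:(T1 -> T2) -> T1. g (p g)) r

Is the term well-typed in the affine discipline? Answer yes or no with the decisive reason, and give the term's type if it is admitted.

no — g ×2 used more than once (contraction)
usage: r=1; h=0; g (λ-bound)=2; p (λ-bound)=1
order of uses: g, p, g, r
typing: ✓ — ((T1 -> T2) -> T1) -> T2
per-discipline verdicts: ordered ✗ · linear ✗ · affine ✗ · relevant ✗ · unrestricted ✓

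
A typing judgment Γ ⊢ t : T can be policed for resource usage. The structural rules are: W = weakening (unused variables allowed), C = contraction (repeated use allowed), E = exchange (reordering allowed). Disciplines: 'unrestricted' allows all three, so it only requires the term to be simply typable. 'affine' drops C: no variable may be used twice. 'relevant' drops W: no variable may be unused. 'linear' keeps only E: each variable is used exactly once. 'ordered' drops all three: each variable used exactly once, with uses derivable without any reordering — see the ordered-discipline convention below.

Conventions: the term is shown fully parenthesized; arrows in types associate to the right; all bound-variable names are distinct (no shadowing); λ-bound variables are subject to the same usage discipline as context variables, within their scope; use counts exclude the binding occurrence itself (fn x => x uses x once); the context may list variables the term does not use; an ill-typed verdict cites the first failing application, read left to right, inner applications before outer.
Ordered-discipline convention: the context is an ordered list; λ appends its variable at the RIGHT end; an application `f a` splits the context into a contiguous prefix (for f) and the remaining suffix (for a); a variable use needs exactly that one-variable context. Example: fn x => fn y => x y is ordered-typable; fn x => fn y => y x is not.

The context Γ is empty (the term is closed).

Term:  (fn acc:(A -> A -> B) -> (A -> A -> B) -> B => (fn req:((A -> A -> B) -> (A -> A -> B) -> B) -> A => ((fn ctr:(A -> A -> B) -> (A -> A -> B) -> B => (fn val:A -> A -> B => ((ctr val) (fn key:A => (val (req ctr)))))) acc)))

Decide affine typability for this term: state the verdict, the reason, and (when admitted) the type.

no — uses contraction: ctr ×2, val ×2
use counts: acc [bound] ×1; req [bound] ×1; ctr [bound] ×2; val [bound] ×2; key [bound] ×0
use order (left to right): ctr, val, val, req, ctr, acc
typing: well-typed at ((A -> A -> B) -> (A -> A -> B) -> B) -> (((A -> A -> B) -> (A -> A -> B) -> B) -> A) -> (A -> A -> B) -> B
summary: ordered ✗, linear ✗, affine ✗, relevant ✗, unrestricted ✓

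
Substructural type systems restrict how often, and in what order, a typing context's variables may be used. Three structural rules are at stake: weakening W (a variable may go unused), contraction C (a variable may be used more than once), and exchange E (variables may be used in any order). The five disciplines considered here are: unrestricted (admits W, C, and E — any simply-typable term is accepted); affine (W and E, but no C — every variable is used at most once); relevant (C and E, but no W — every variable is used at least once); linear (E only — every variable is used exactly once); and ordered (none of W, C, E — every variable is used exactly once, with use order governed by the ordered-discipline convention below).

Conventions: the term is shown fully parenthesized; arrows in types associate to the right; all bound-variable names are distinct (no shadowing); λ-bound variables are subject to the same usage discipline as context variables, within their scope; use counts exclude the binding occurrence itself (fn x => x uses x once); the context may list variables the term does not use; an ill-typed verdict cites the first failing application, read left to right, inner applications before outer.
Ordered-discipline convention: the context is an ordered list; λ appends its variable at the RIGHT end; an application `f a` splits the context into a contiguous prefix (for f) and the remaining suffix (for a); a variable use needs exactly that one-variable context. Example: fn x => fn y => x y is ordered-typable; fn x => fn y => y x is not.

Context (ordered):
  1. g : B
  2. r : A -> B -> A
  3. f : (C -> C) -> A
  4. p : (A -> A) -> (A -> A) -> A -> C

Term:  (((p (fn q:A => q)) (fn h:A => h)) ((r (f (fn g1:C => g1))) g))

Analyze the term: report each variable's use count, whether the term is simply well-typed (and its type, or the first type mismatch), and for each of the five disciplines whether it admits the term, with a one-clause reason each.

use counts: g: 1; r: 1; f: 1; p: 1; q [bound]: 1; h [bound]: 1; g1 [bound]: 1
uses in reading order: p, q, h, r, f, g1, g
typing: well-typed at C
ordered: ✗, use order p, q, h, r, f, g1, g needs exchange
linear: ✓, each of g, r, f, p, q, h, g1 used exactly once
affine: ✓, no duplicate uses among g, r, f, p, q, h, g1
relevant: ✓, none of g, r, f, p, q, h, g1 goes unused
unrestricted: ✓, type-checks (C) and nothing is barred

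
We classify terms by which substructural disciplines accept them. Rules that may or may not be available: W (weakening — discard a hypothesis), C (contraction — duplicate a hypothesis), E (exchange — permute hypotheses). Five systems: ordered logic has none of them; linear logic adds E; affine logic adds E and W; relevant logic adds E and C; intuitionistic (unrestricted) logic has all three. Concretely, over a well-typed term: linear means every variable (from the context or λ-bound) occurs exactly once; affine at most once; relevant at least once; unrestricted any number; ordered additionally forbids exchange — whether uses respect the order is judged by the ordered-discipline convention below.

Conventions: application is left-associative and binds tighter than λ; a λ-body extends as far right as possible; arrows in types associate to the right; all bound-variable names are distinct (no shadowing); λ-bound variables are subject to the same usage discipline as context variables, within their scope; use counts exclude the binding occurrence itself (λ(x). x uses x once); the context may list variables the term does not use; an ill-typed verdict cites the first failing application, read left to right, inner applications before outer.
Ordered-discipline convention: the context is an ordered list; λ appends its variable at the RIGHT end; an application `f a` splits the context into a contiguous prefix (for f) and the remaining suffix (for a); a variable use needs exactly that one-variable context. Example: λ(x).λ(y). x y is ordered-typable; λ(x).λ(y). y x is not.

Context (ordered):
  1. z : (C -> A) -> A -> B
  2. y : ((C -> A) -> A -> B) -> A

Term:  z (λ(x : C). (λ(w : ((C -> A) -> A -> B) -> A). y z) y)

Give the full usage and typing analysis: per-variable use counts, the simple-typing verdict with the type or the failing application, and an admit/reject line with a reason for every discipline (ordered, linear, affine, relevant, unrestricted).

usage: z=2; y=2; x [bound]=0; w [bound]=0
use order (left to right): z, y, z, y
typing: well-typed — term : A -> B
ordered ✗ (z ×2, y ×2 used more than once (contraction); unused: x, w — weakening required)
linear ✗ (z ×2, y ×2 used more than once (contraction); unused: x, w — weakening required)
affine ✗ (z ×2, y ×2 used more than once (contraction))
relevant ✗ (unused: x, w — weakening required)
unrestricted ✓ (well-typed at A -> B; no restrictions here)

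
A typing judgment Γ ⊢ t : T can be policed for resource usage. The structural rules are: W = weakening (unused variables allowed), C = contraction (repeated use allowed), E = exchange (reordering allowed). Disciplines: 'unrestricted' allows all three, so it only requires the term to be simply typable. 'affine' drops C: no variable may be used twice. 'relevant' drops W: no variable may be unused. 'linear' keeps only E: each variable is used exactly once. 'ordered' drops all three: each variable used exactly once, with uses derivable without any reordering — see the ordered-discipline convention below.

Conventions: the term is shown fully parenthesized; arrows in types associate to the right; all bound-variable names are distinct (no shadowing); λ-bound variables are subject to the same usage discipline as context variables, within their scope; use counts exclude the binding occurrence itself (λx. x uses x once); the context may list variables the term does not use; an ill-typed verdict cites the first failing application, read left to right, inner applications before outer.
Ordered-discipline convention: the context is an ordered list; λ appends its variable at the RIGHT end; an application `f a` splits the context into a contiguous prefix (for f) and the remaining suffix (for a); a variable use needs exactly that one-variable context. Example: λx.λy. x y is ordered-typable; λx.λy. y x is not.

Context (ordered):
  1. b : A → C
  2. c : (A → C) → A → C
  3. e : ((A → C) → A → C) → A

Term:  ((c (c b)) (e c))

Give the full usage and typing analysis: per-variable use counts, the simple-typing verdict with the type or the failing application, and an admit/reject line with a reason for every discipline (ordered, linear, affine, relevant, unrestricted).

usage: b: 1, c: 3, e: 1
left-to-right use order: c, c, b, e, c
typing: well-typed at C
ordered: ✗ — c ×3 used more than once (contraction)
linear: ✗ — c ×3 used more than once (contraction)
affine: ✗ — c ×3 used more than once (contraction)
relevant: ✓ — at least one use each (b, c, e)
unrestricted: ✓ — simply typable at C; W, C, E all held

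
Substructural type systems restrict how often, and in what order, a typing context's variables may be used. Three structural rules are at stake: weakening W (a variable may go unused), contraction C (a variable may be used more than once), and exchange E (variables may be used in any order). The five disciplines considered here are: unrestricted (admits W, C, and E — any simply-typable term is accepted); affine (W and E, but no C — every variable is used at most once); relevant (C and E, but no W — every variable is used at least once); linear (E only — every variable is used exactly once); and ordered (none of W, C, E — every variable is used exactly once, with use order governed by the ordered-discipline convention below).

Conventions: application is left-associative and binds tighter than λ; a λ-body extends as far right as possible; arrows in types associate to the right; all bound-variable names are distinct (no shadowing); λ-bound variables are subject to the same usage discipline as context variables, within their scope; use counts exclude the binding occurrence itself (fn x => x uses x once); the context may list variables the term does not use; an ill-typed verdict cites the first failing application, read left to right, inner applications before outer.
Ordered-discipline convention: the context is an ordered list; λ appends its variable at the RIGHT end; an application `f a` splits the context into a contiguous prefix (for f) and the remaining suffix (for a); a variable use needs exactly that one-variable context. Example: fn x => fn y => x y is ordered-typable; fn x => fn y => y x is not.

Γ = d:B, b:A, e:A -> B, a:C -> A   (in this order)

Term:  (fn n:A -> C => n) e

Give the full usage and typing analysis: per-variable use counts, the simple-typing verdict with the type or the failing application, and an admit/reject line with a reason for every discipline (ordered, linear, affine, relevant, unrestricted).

variable uses: d=0; b=0; e=1; a=0; n (λ-bound)=1
left-to-right use order: n, e
typing: ill-typed: an argument A -> B mismatches the expected A -> C
ordered: ✗, fails simple typing
linear: ✗, a type mismatch blocks all five
affine: ✗, the type mismatch rejects it
relevant: ✗, not simply typable
unrestricted: ✗, fails simple typing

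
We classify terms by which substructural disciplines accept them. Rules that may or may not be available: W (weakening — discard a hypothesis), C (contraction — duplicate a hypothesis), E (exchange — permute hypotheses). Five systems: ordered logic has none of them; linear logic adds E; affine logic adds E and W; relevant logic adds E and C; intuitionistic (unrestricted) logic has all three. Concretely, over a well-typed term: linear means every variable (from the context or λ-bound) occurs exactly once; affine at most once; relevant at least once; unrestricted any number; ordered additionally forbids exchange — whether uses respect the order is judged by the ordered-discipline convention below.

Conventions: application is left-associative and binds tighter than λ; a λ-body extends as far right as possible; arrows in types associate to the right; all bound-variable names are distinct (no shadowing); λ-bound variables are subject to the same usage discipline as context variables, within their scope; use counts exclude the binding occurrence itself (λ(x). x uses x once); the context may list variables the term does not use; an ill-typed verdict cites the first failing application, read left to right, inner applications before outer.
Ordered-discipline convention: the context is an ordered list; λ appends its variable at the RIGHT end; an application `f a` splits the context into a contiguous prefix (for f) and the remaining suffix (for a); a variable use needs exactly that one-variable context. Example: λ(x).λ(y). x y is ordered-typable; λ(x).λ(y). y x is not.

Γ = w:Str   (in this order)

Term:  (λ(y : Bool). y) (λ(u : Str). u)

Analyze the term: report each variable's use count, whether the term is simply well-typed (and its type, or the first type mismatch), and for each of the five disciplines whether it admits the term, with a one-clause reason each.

usage: w ×0; y (bound) ×1; u (bound) ×1
left-to-right use order: y, u
typing: ill-typed: an application expects Bool but receives Str → Str
ordered: ✗, not simply typable
linear: ✗, fails simple typing
affine: ✗, a type mismatch blocks all five
relevant: ✗, the type mismatch rejects it
unrestricted: ✗, not simply typable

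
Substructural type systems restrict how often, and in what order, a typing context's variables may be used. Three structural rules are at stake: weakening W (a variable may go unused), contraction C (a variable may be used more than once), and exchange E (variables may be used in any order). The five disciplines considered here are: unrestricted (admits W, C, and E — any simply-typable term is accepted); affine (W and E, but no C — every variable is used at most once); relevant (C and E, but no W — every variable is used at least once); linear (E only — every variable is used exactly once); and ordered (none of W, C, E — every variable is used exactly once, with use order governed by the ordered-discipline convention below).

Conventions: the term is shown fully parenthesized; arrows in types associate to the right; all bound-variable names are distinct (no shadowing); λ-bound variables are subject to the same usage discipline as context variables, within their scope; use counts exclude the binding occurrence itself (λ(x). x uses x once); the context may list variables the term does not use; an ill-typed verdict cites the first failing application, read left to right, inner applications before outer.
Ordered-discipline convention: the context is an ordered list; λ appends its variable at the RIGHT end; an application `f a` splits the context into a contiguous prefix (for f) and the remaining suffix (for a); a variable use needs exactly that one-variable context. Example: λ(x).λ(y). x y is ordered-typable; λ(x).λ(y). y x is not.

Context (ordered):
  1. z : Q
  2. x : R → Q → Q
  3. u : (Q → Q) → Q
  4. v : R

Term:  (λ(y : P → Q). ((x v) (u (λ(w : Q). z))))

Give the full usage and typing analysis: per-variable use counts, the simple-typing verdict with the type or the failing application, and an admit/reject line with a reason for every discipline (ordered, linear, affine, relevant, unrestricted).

use counts: z: 1; x: 1; u: 1; v: 1; y (bound): 0; w (bound): 0
use order (left to right): x, v, u, z
typing: the term checks, with type (P → Q) → Q
ordered: ✗, y, w never used (weakening)
linear: ✗, y, w never used (weakening)
affine: ✓, z, x, u, v, y, w: no repeats, contraction unneeded
relevant: ✗, y, w never used (weakening)
unrestricted: ✓, simply typable at (P → Q) → Q; W, C, E all held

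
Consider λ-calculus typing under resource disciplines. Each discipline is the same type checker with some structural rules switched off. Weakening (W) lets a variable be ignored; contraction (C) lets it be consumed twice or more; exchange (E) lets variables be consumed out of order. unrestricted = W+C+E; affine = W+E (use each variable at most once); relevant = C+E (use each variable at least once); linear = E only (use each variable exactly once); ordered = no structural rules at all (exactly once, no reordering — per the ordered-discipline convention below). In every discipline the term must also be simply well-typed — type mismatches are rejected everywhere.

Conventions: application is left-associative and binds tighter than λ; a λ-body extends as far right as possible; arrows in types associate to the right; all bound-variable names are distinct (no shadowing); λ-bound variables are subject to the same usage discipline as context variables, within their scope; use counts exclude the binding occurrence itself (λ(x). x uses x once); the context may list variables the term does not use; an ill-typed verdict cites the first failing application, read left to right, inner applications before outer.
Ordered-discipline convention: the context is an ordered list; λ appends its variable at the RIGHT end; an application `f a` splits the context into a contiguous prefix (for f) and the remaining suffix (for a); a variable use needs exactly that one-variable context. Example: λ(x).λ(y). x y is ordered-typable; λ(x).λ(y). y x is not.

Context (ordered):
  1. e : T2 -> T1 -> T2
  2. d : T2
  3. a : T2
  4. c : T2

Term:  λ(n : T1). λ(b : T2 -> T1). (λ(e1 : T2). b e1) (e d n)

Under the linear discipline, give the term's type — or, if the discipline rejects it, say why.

not well-typed under linear — unused: a, c — weakening required
variable uses: e: 1, d: 1, a: 0, c: 0, n [bound]: 1, b [bound]: 1, e1 [bound]: 1
order of uses: b, e1, e, d, n
typing: well-typed at T1 -> (T2 -> T1) -> T1
all disciplines: ordered ✗ | linear ✗ | affine ✓ | relevant ✗ | unrestricted ✓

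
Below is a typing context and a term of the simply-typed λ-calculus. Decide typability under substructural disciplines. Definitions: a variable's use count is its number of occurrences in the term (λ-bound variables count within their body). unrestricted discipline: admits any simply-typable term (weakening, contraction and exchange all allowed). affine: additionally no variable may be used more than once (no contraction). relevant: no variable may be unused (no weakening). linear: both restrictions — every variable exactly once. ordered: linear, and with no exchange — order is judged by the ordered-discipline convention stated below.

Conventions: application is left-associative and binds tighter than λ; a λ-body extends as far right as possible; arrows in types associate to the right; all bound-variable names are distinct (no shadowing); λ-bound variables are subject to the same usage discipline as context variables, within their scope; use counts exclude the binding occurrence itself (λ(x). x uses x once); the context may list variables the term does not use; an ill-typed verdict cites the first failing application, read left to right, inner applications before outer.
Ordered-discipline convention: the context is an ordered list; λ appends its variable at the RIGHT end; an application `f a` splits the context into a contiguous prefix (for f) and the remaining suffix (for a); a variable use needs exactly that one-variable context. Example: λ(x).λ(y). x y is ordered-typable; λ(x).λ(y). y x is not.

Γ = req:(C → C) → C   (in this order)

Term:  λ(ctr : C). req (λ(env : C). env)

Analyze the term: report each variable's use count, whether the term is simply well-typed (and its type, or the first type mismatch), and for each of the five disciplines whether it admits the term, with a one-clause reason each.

variable uses: req: 1; ctr (λ-bound): 0; env (λ-bound): 1
uses in reading order: req, env
typing: well-typed — term : C → C
ordered: ✗ — ctr never used (weakening)
linear: ✗ — ctr never used (weakening)
affine: ✓ — none of req, ctr, env used more than once
relevant: ✗ — ctr never used (weakening)
unrestricted: ✓ — type-checks (C → C) and nothing is barred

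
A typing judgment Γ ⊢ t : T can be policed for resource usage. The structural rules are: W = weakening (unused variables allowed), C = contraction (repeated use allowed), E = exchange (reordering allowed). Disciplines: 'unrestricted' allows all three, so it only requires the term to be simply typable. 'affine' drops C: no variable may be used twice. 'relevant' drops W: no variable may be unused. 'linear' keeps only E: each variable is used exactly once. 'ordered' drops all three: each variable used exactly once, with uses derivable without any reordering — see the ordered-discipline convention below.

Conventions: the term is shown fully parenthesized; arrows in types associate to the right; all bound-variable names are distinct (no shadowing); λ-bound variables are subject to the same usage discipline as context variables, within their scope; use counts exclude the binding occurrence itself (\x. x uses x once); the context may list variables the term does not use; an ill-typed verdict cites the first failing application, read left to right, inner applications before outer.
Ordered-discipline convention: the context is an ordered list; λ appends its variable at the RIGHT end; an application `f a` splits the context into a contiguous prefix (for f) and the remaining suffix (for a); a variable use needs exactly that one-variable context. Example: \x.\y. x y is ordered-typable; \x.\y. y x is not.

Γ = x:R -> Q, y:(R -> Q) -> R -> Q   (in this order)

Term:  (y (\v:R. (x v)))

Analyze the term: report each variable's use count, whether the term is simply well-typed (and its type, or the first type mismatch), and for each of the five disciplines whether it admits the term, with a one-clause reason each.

counts: x ×1, y ×1, v [bound] ×1
uses in reading order: y, x, v
typing: well-typed — term : R -> Q
ordered: ✗, needs exchange: uses follow y, x, v
linear: ✓, x, y, v: one use apiece
affine: ✓, none of x, y, v used more than once
relevant: ✓, at least one use each (x, y, v)
unrestricted: ✓, typability at R -> Q is all that's needed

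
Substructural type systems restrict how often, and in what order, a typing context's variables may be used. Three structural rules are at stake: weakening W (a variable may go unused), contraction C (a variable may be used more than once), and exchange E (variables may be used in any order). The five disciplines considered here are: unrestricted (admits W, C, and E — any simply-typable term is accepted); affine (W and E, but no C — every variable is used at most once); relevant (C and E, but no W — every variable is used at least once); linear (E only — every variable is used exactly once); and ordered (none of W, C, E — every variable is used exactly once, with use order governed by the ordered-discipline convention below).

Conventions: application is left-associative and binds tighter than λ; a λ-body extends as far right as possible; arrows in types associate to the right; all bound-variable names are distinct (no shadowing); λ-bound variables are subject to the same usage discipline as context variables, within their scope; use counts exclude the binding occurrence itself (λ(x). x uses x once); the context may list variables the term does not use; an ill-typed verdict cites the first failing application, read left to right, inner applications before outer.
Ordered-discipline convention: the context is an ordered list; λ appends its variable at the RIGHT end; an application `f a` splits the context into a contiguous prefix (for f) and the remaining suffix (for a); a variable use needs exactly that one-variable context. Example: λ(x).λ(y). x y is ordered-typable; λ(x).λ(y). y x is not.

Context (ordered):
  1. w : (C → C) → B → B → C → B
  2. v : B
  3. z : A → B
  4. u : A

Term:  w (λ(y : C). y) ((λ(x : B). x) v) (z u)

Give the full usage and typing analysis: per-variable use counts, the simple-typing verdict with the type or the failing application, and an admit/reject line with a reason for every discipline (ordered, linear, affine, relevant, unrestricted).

usage: w=1, v=1, z=1, u=1, y [bound]=1, x [bound]=1
use order (left to right): w, y, x, v, z, u
typing: the term checks, with type C → B
ordered: ✓ — w, v, z, u, y, x: once each, no exchange needed
linear: ✓ — exactly-once usage across w, v, z, u, y, x
affine: ✓ — w, v, z, u, y, x: no repeats, contraction unneeded
relevant: ✓ — every one of w, v, z, u, y, x appears
unrestricted: ✓ — simply typable at C → B; W, C, E all held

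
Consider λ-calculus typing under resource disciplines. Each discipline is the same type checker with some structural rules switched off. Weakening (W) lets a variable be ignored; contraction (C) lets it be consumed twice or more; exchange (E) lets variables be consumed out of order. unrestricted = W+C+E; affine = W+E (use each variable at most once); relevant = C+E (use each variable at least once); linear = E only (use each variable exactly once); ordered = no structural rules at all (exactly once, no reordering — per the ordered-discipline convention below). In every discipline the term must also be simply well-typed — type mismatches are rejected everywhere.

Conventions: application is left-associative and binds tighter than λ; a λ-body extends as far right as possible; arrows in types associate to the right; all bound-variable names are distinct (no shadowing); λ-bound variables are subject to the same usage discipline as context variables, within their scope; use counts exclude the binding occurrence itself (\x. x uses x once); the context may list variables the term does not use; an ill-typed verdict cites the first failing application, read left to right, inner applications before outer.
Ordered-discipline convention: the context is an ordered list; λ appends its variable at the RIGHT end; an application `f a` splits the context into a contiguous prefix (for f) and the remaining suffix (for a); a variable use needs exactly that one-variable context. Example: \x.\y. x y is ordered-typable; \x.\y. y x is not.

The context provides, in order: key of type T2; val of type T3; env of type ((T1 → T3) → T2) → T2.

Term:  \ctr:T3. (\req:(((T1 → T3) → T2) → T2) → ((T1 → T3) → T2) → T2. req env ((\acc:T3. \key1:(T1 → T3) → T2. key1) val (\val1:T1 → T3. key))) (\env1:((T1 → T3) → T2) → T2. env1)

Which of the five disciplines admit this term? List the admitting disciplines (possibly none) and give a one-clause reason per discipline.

admitting disciplines: affine, unrestricted
variable uses: key: 1×; val: 1×; env: 1×; ctr [bound]: 0×; req [bound]: 1×; acc [bound]: 0×; key1 [bound]: 1×; val1 [bound]: 0×; env1 [bound]: 1×
left-to-right use order: req, env, key1, val, key, env1
typing: the term checks, with type T3 → T2
ordered: ✗ — ctr, acc, val1 left unused
linear: ✗ — ctr, acc, val1 left unused
affine: ✓ — no duplicate uses among key, val, env, ctr, req, acc, key1, val1, env1
relevant: ✗ — ctr, acc, val1 left unused
unrestricted: ✓ — well-typed at T3 → T2; no restrictions here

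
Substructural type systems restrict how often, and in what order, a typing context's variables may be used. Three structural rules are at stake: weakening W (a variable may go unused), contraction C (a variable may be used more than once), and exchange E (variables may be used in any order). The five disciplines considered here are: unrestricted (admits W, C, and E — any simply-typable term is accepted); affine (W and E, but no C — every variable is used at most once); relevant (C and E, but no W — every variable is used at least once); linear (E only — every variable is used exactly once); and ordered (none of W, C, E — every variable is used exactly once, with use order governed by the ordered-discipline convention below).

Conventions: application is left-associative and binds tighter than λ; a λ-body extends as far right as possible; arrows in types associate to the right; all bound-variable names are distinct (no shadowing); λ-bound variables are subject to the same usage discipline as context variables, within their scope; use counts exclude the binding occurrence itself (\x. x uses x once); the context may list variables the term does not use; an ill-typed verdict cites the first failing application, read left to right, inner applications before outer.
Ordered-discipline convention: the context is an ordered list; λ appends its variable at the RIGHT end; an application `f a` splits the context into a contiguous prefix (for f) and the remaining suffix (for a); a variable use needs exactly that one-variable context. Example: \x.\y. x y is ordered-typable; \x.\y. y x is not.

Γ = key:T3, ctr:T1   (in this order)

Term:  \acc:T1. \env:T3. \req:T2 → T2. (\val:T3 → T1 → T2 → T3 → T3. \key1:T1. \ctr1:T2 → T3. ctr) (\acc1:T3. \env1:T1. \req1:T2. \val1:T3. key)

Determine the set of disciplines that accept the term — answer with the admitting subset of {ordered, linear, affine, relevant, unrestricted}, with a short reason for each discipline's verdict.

accepted by: affine, unrestricted
use counts: key ×1, ctr ×1, acc (λ-bound) ×0, env (λ-bound) ×0, req (λ-bound) ×0, val (λ-bound) ×0, key1 (λ-bound) ×0, ctr1 (λ-bound) ×0, acc1 (λ-bound) ×0, env1 (λ-bound) ×0, req1 (λ-bound) ×0, val1 (λ-bound) ×0
left-to-right use order: ctr, key
typing: well-typed — term : T1 → T3 → (T2 → T2) → T1 → (T2 → T3) → T1
ordered ✗ (acc, env, req, val, key1, ctr1, acc1, env1, req1, val1 left unused)
linear ✗ (acc, env, req, val, key1, ctr1, acc1, env1, req1, val1 left unused)
affine ✓ (none of key, ctr, acc, env, req, val, key1, ctr1, acc1, env1, req1, val1 used more than once)
relevant ✗ (acc, env, req, val, key1, ctr1, acc1, env1, req1, val1 left unused)
unrestricted ✓ (well-typed at T1 → T3 → (T2 → T2) → T1 → (T2 → T3) → T1; no restrictions here)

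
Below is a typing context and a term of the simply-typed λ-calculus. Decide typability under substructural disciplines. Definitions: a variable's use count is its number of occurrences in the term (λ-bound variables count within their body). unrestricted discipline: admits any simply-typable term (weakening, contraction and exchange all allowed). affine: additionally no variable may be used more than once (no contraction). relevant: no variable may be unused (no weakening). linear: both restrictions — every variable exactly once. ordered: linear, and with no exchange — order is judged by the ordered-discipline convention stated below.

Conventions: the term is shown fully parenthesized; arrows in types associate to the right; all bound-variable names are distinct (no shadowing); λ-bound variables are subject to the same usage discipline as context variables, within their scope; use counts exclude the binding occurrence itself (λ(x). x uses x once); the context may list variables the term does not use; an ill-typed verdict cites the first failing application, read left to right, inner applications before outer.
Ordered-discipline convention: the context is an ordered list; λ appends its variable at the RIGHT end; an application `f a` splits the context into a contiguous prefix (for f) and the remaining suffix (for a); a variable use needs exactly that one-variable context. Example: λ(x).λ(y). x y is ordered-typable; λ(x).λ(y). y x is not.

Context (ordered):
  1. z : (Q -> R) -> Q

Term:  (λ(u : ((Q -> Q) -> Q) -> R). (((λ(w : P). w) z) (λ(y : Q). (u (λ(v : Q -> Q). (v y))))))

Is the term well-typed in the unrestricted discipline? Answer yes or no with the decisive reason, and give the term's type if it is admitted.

no — fails simple typing
use counts: z: 1×, u (λ-bound): 1×, w (λ-bound): 1×, y (λ-bound): 1×, v (λ-bound): 1×
order of uses: w, z, u, v, y
typing: ill-typed: argument of type (Q -> R) -> Q where P is required
per-discipline verdicts: ordered ✗ | linear ✗ | affine ✗ | relevant ✗ | unrestricted ✗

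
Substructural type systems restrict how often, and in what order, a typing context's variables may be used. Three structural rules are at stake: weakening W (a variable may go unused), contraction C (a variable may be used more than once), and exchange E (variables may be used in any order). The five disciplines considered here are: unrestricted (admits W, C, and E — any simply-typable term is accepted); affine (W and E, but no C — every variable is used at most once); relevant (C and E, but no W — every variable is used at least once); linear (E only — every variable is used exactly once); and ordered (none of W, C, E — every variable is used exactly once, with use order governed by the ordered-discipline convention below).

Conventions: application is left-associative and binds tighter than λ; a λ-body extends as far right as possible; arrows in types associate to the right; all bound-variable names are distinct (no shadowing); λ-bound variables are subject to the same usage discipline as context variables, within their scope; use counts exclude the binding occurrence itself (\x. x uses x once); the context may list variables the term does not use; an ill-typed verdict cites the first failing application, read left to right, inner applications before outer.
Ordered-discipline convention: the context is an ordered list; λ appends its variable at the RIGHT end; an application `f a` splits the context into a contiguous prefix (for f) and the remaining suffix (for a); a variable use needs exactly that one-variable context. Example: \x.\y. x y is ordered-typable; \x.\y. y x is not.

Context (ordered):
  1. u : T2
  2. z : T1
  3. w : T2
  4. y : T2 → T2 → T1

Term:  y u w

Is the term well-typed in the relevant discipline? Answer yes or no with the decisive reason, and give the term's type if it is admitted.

no — z left unused
usage: u=1; z=0; w=1; y=1
use order (left to right): y, u, w
typing: the term checks, with type T1
summary: ordered ✗, linear ✗, affine ✓, relevant ✗, unrestricted ✓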